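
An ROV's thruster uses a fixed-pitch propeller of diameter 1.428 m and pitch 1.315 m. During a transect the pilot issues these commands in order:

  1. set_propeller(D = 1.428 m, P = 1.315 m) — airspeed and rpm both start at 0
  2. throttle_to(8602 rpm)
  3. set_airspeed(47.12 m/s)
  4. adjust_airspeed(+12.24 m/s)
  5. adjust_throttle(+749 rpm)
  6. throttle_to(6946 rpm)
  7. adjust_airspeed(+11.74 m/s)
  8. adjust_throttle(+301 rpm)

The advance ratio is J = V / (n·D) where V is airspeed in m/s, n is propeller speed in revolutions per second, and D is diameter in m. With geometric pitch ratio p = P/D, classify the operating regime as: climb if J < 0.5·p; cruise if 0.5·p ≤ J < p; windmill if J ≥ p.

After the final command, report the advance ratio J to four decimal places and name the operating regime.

J = 0.4122, regime = climb

set_propeller: D = 1.428 m, P = 1.315 m (p = P/D = 0.920868); state ← (V=0, rpm=0)
throttle_to(8602): rpm ← 8602
set_airspeed(47.12): V ← 47.12 m/s
adjust_airspeed(+12.24): V ← 47.12 +12.24 = 59.36 m/s
adjust_throttle(+749): rpm ← 8602 +749 = 9351
throttle_to(6946): rpm ← 6946
adjust_airspeed(+11.74): V ← 59.36 +11.74 = 71.1 m/s
adjust_throttle(+301): rpm ← 6946 +301 = 7247
final state: V = 71.1 m/s, rpm = 7247 → n = rpm/60 = 120.783333 rev/s
J = V / (n·D) = 71.1 / (120.783333 × 1.428) = 0.412225
regime bands: climb J<0.4604 | cruise [0.4604, 0.9209) | windmill J≥0.9209
J = 0.4122 → climb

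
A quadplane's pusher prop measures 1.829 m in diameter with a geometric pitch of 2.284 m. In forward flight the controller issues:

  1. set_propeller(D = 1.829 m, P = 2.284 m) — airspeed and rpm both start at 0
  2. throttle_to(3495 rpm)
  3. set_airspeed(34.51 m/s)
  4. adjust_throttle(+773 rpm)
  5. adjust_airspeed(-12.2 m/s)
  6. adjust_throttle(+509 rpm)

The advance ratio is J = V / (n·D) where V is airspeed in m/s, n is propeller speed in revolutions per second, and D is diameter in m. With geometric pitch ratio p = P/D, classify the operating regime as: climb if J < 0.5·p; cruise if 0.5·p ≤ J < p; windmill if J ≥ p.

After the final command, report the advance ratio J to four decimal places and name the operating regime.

set_propeller: D = 1.829 m, P = 2.284 m (p = P/D = 1.248770); state ← (V=0, rpm=0)
throttle_to(3495): rpm ← 3495
set_airspeed(34.51): V ← 34.51 m/s
adjust_throttle(+773): rpm ← 3495 +773 = 4268
adjust_airspeed(-12.2): V ← 34.51 -12.2 = 22.31 m/s
adjust_throttle(+509): rpm ← 4268 +509 = 4777
final state: V = 22.31 m/s, rpm = 4777 → n = rpm/60 = 79.616667 rev/s
J = V / (n·D) = 22.31 / (79.616667 × 1.829) = 0.153208
regime bands: climb J<0.6244 | cruise [0.6244, 1.2488) | windmill J≥1.2488
J = 0.1532 → climb

J = 0.1532, regime = climb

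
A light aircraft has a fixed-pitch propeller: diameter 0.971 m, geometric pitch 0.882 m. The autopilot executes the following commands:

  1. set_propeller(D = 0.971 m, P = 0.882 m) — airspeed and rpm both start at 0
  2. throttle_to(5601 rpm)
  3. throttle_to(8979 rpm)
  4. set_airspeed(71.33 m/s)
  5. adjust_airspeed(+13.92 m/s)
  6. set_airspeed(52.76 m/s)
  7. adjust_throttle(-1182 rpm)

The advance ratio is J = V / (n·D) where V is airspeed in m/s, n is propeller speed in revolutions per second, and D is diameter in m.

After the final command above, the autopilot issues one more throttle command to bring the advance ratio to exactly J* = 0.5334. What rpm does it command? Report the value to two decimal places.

rpm = 6112.01

set_propeller: D = 0.971 m, P = 0.882 m (p = P/D = 0.908342); state ← (V=0, rpm=0)
throttle_to(5601): rpm ← 5601
throttle_to(8979): rpm ← 8979
set_airspeed(71.33): V ← 71.33 m/s
adjust_airspeed(+13.92): V ← 71.33 +13.92 = 85.25 m/s
set_airspeed(52.76): V ← 52.76 m/s
adjust_throttle(-1182): rpm ← 8979 -1182 = 7797
final state: V = 52.76 m/s, rpm = 7797 → n = rpm/60 = 129.950000 rev/s
target J* = 0.5334; solve J* = V/(n·D) for n: n = V/(J*·D) = 52.76/(0.5334 × 0.971) = 101.866772 rev/s
rpm = 60·n = 6112.006339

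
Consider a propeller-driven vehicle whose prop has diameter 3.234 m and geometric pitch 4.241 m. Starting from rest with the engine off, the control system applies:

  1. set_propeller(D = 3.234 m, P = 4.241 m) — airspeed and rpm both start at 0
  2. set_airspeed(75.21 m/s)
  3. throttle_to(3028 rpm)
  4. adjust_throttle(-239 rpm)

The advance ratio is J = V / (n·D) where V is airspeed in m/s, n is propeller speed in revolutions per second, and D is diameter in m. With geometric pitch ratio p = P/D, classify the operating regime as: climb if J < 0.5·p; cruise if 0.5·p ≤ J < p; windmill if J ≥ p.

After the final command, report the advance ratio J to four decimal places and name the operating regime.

J = 0.5003, regime = climb

set_propeller: D = 3.234 m, P = 4.241 m (p = P/D = 1.311379); state ← (V=0, rpm=0)
set_airspeed(75.21): V ← 75.21 m/s
throttle_to(3028): rpm ← 3028
adjust_throttle(-239): rpm ← 3028 -239 = 2789
final state: V = 75.21 m/s, rpm = 2789 → n = rpm/60 = 46.483333 rev/s
J = V / (n·D) = 75.21 / (46.483333 × 3.234) = 0.500309
regime bands: climb J<0.6557 | cruise [0.6557, 1.3114) | windmill J≥1.3114
J = 0.5003 → climb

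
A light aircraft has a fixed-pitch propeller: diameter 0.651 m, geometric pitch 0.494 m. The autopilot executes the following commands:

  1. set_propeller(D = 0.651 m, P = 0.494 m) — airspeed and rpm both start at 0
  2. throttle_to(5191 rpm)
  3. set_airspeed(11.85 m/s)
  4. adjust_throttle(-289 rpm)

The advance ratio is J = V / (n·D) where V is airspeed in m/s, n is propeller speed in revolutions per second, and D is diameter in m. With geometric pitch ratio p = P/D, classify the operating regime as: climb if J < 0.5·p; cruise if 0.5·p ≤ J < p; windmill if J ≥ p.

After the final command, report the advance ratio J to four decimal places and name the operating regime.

set_propeller: D = 0.651 m, P = 0.494 m (p = P/D = 0.758833); state ← (V=0, rpm=0)
throttle_to(5191): rpm ← 5191
set_airspeed(11.85): V ← 11.85 m/s
adjust_throttle(-289): rpm ← 5191 -289 = 4902
final state: V = 11.85 m/s, rpm = 4902 → n = rpm/60 = 81.700000 rev/s
J = V / (n·D) = 11.85 / (81.700000 × 0.651) = 0.222800
regime bands: climb J<0.3794 | cruise [0.3794, 0.7588) | windmill J≥0.7588
J = 0.2228 → climb

J = 0.2228, regime = climb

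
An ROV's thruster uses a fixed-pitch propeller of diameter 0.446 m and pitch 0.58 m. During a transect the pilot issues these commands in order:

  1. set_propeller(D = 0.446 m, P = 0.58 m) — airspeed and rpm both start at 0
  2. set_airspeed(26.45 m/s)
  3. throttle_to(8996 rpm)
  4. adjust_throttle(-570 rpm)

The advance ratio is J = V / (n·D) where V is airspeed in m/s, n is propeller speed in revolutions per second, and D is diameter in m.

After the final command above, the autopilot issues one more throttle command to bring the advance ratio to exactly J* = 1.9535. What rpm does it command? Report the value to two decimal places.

set_propeller: D = 0.446 m, P = 0.58 m (p = P/D = 1.300448); state ← (V=0, rpm=0)
set_airspeed(26.45): V ← 26.45 m/s
throttle_to(8996): rpm ← 8996
adjust_throttle(-570): rpm ← 8996 -570 = 8426
final state: V = 26.45 m/s, rpm = 8426 → n = rpm/60 = 140.433333 rev/s
target J* = 1.9535; solve J* = V/(n·D) for n: n = V/(J*·D) = 26.45/(1.9535 × 0.446) = 30.358297 rev/s
rpm = 60·n = 1821.497806

rpm = 1821.50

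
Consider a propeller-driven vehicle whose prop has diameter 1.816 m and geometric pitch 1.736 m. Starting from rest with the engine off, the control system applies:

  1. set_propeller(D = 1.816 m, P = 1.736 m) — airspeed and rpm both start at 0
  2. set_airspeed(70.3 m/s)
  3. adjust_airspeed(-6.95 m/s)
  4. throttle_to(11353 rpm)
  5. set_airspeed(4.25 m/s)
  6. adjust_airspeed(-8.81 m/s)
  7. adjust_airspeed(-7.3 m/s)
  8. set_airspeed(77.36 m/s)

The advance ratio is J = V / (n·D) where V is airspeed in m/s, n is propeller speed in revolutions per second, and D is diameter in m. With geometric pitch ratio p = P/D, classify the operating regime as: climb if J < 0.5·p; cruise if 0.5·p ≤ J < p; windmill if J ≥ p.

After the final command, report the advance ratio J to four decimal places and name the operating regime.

set_propeller: D = 1.816 m, P = 1.736 m (p = P/D = 0.955947); state ← (V=0, rpm=0)
set_airspeed(70.3): V ← 70.3 m/s
adjust_airspeed(-6.95): V ← 70.3 -6.95 = 63.35 m/s
throttle_to(11353): rpm ← 11353
set_airspeed(4.25): V ← 4.25 m/s
adjust_airspeed(-8.81): V ← 4.25 -8.81 = -4.56 m/s
adjust_airspeed(-7.3): V ← -4.56 -7.3 = -11.86 m/s
set_airspeed(77.36): V ← 77.36 m/s
final state: V = 77.36 m/s, rpm = 11353 → n = rpm/60 = 189.216667 rev/s
J = V / (n·D) = 77.36 / (189.216667 × 1.816) = 0.225134
regime bands: climb J<0.4780 | cruise [0.4780, 0.9559) | windmill J≥0.9559
J = 0.2251 → climb

J = 0.2251, regime = climb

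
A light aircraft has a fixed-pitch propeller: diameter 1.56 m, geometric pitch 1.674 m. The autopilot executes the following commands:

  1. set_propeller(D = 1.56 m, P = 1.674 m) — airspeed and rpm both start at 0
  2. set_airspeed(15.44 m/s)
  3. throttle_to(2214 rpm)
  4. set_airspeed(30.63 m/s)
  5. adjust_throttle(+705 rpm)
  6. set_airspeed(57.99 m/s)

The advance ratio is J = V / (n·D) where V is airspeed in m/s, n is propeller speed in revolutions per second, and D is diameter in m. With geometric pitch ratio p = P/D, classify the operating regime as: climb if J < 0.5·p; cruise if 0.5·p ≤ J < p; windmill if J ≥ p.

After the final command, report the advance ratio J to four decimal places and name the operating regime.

J = 0.7641, regime = cruise

set_propeller: D = 1.56 m, P = 1.674 m (p = P/D = 1.073077); state ← (V=0, rpm=0)
set_airspeed(15.44): V ← 15.44 m/s
throttle_to(2214): rpm ← 2214
set_airspeed(30.63): V ← 30.63 m/s
adjust_throttle(+705): rpm ← 2214 +705 = 2919
set_airspeed(57.99): V ← 57.99 m/s
final state: V = 57.99 m/s, rpm = 2919 → n = rpm/60 = 48.650000 rev/s
J = V / (n·D) = 57.99 / (48.650000 × 1.56) = 0.764092
regime bands: climb J<0.5365 | cruise [0.5365, 1.0731) | windmill J≥1.0731
J = 0.7641 → cruise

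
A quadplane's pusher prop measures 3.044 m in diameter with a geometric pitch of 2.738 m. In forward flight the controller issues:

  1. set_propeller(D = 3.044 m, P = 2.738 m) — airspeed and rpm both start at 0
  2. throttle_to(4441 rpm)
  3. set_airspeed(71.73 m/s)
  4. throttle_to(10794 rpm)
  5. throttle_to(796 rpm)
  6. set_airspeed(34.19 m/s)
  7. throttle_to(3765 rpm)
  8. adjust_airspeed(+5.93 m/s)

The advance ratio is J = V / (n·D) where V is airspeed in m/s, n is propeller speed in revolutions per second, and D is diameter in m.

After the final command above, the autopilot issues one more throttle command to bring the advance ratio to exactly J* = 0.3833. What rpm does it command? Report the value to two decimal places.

set_propeller: D = 3.044 m, P = 2.738 m (p = P/D = 0.899474); state ← (V=0, rpm=0)
throttle_to(4441): rpm ← 4441
set_airspeed(71.73): V ← 71.73 m/s
throttle_to(10794): rpm ← 10794
throttle_to(796): rpm ← 796
set_airspeed(34.19): V ← 34.19 m/s
throttle_to(3765): rpm ← 3765
adjust_airspeed(+5.93): V ← 34.19 +5.93 = 40.12 m/s
final state: V = 40.12 m/s, rpm = 3765 → n = rpm/60 = 62.750000 rev/s
target J* = 0.3833; solve J* = V/(n·D) for n: n = V/(J*·D) = 40.12/(0.3833 × 3.044) = 34.385667 rev/s
rpm = 60·n = 2063.140039

rpm = 2063.14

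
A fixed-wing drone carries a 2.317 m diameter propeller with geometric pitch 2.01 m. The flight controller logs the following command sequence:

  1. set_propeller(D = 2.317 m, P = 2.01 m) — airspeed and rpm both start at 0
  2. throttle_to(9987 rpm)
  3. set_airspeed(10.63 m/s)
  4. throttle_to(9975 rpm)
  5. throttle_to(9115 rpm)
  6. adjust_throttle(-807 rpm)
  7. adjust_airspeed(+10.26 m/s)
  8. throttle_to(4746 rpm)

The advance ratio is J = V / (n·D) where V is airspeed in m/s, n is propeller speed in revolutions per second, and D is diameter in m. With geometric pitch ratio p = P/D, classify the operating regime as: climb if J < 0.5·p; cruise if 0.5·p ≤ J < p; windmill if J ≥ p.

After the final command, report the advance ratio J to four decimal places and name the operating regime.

J = 0.1140, regime = climb

set_propeller: D = 2.317 m, P = 2.01 m (p = P/D = 0.867501); state ← (V=0, rpm=0)
throttle_to(9987): rpm ← 9987
set_airspeed(10.63): V ← 10.63 m/s
throttle_to(9975): rpm ← 9975
throttle_to(9115): rpm ← 9115
adjust_throttle(-807): rpm ← 9115 -807 = 8308
adjust_airspeed(+10.26): V ← 10.63 +10.26 = 20.89 m/s
throttle_to(4746): rpm ← 4746
final state: V = 20.89 m/s, rpm = 4746 → n = rpm/60 = 79.100000 rev/s
J = V / (n·D) = 20.89 / (79.100000 × 2.317) = 0.113982
regime bands: climb J<0.4338 | cruise [0.4338, 0.8675) | windmill J≥0.8675
J = 0.1140 → climb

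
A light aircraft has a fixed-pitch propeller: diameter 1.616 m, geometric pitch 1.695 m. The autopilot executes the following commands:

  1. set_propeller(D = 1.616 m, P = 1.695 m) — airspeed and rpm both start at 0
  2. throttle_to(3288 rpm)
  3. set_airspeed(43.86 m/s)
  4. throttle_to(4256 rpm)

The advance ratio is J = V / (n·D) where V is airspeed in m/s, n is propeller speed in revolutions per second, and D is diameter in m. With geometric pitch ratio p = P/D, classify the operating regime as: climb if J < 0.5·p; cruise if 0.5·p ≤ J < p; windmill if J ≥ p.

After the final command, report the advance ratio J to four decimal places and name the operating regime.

J = 0.3826, regime = climb

set_propeller: D = 1.616 m, P = 1.695 m (p = P/D = 1.048886); state ← (V=0, rpm=0)
throttle_to(3288): rpm ← 3288
set_airspeed(43.86): V ← 43.86 m/s
throttle_to(4256): rpm ← 4256
final state: V = 43.86 m/s, rpm = 4256 → n = rpm/60 = 70.933333 rev/s
J = V / (n·D) = 43.86 / (70.933333 × 1.616) = 0.382628
regime bands: climb J<0.5244 | cruise [0.5244, 1.0489) | windmill J≥1.0489
J = 0.3826 → climb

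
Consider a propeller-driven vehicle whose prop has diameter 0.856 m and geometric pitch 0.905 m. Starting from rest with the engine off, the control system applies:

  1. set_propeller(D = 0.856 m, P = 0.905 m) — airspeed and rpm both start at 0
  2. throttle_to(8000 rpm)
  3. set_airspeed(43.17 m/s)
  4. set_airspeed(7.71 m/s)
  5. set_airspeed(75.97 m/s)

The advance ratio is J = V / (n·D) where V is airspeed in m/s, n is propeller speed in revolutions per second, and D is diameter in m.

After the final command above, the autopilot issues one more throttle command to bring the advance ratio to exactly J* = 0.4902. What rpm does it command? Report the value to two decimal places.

rpm = 10862.91

set_propeller: D = 0.856 m, P = 0.905 m (p = P/D = 1.057243); state ← (V=0, rpm=0)
throttle_to(8000): rpm ← 8000
set_airspeed(43.17): V ← 43.17 m/s
set_airspeed(7.71): V ← 7.71 m/s
set_airspeed(75.97): V ← 75.97 m/s
final state: V = 75.97 m/s, rpm = 8000 → n = rpm/60 = 133.333333 rev/s
target J* = 0.4902; solve J* = V/(n·D) for n: n = V/(J*·D) = 75.97/(0.4902 × 0.856) = 181.048552 rev/s
rpm = 60·n = 10862.913097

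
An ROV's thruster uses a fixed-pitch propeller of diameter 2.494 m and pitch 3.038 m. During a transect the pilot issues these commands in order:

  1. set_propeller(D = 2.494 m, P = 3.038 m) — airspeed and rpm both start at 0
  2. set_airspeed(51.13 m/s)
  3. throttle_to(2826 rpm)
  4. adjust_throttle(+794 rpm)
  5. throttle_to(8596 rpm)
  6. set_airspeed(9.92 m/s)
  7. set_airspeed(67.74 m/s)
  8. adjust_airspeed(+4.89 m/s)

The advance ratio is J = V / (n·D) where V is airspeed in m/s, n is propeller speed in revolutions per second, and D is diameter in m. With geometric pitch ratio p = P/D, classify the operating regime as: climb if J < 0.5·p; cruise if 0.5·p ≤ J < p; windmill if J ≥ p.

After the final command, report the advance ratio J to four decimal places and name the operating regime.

set_propeller: D = 2.494 m, P = 3.038 m (p = P/D = 1.218123); state ← (V=0, rpm=0)
set_airspeed(51.13): V ← 51.13 m/s
throttle_to(2826): rpm ← 2826
adjust_throttle(+794): rpm ← 2826 +794 = 3620
throttle_to(8596): rpm ← 8596
set_airspeed(9.92): V ← 9.92 m/s
set_airspeed(67.74): V ← 67.74 m/s
adjust_airspeed(+4.89): V ← 67.74 +4.89 = 72.63 m/s
final state: V = 72.63 m/s, rpm = 8596 → n = rpm/60 = 143.266667 rev/s
J = V / (n·D) = 72.63 / (143.266667 × 2.494) = 0.203271
regime bands: climb J<0.6091 | cruise [0.6091, 1.2181) | windmill J≥1.2181
J = 0.2033 → climb

J = 0.2033, regime = climb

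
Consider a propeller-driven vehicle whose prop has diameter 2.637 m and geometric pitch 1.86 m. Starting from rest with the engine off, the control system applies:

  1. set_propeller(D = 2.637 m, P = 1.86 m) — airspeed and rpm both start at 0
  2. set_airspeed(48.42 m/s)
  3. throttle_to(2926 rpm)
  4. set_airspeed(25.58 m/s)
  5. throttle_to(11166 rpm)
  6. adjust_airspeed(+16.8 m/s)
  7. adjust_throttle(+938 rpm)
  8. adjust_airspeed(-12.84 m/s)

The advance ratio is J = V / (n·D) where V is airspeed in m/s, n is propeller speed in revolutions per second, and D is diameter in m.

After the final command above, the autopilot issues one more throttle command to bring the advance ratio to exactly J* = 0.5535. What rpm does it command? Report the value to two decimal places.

set_propeller: D = 2.637 m, P = 1.86 m (p = P/D = 0.705347); state ← (V=0, rpm=0)
set_airspeed(48.42): V ← 48.42 m/s
throttle_to(2926): rpm ← 2926
set_airspeed(25.58): V ← 25.58 m/s
throttle_to(11166): rpm ← 11166
adjust_airspeed(+16.8): V ← 25.58 +16.8 = 42.38 m/s
adjust_throttle(+938): rpm ← 11166 +938 = 12104
adjust_airspeed(-12.84): V ← 42.38 -12.84 = 29.54 m/s
final state: V = 29.54 m/s, rpm = 12104 → n = rpm/60 = 201.733333 rev/s
target J* = 0.5535; solve J* = V/(n·D) for n: n = V/(J*·D) = 29.54/(0.5535 × 2.637) = 20.238706 rev/s
rpm = 60·n = 1214.322344

rpm = 1214.32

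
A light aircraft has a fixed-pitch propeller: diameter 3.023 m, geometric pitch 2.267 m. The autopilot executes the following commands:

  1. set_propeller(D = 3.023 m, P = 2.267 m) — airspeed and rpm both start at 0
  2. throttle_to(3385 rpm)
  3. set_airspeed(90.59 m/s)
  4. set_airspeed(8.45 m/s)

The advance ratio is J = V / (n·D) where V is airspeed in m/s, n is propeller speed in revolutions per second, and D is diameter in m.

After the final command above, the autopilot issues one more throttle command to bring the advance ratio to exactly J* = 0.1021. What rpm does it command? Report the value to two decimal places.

rpm = 1642.65

set_propeller: D = 3.023 m, P = 2.267 m (p = P/D = 0.749917); state ← (V=0, rpm=0)
throttle_to(3385): rpm ← 3385
set_airspeed(90.59): V ← 90.59 m/s
set_airspeed(8.45): V ← 8.45 m/s
final state: V = 8.45 m/s, rpm = 3385 → n = rpm/60 = 56.416667 rev/s
target J* = 0.1021; solve J* = V/(n·D) for n: n = V/(J*·D) = 8.45/(0.1021 × 3.023) = 27.377439 rev/s
rpm = 60·n = 1642.646339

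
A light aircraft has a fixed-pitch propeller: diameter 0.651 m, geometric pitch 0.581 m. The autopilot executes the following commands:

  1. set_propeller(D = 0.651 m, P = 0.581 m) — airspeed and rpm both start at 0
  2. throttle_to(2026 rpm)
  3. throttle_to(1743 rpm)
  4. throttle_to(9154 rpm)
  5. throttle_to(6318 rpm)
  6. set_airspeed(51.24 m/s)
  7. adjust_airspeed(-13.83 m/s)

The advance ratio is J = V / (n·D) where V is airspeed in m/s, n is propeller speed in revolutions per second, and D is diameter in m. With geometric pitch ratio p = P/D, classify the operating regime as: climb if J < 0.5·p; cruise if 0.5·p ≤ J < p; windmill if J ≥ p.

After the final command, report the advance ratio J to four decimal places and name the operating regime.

set_propeller: D = 0.651 m, P = 0.581 m (p = P/D = 0.892473); state ← (V=0, rpm=0)
throttle_to(2026): rpm ← 2026
throttle_to(1743): rpm ← 1743
throttle_to(9154): rpm ← 9154
throttle_to(6318): rpm ← 6318
set_airspeed(51.24): V ← 51.24 m/s
adjust_airspeed(-13.83): V ← 51.24 -13.83 = 37.41 m/s
final state: V = 37.41 m/s, rpm = 6318 → n = rpm/60 = 105.300000 rev/s
J = V / (n·D) = 37.41 / (105.300000 × 0.651) = 0.545731
regime bands: climb J<0.4462 | cruise [0.4462, 0.8925) | windmill J≥0.8925
J = 0.5457 → cruise

J = 0.5457, regime = cruise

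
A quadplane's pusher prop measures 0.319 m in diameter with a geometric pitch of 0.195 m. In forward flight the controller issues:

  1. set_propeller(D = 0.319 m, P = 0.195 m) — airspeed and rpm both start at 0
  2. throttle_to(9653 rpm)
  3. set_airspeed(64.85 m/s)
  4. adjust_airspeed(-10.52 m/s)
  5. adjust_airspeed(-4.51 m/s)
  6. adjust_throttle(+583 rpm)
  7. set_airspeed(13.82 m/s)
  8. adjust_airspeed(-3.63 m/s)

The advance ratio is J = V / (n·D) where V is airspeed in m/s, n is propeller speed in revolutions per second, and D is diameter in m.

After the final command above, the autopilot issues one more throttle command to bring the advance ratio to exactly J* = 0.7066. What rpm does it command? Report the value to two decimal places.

set_propeller: D = 0.319 m, P = 0.195 m (p = P/D = 0.611285); state ← (V=0, rpm=0)
throttle_to(9653): rpm ← 9653
set_airspeed(64.85): V ← 64.85 m/s
adjust_airspeed(-10.52): V ← 64.85 -10.52 = 54.33 m/s
adjust_airspeed(-4.51): V ← 54.33 -4.51 = 49.82 m/s
adjust_throttle(+583): rpm ← 9653 +583 = 10236
set_airspeed(13.82): V ← 13.82 m/s
adjust_airspeed(-3.63): V ← 13.82 -3.63 = 10.19 m/s
final state: V = 10.19 m/s, rpm = 10236 → n = rpm/60 = 170.600000 rev/s
target J* = 0.7066; solve J* = V/(n·D) for n: n = V/(J*·D) = 10.19/(0.7066 × 0.319) = 45.207435 rev/s
rpm = 60·n = 2712.446108

rpm = 2712.45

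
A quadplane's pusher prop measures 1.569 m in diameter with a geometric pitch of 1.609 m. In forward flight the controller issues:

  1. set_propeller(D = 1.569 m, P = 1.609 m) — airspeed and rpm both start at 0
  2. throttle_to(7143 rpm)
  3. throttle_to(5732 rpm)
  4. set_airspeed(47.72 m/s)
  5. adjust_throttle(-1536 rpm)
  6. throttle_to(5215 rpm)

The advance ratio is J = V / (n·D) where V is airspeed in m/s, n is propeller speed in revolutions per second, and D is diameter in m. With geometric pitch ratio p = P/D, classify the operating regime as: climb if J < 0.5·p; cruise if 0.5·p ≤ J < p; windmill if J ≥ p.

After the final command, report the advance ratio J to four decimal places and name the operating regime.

set_propeller: D = 1.569 m, P = 1.609 m (p = P/D = 1.025494); state ← (V=0, rpm=0)
throttle_to(7143): rpm ← 7143
throttle_to(5732): rpm ← 5732
set_airspeed(47.72): V ← 47.72 m/s
adjust_throttle(-1536): rpm ← 5732 -1536 = 4196
throttle_to(5215): rpm ← 5215
final state: V = 47.72 m/s, rpm = 5215 → n = rpm/60 = 86.916667 rev/s
J = V / (n·D) = 47.72 / (86.916667 × 1.569) = 0.349925
regime bands: climb J<0.5127 | cruise [0.5127, 1.0255) | windmill J≥1.0255
J = 0.3499 → climb

J = 0.3499, regime = climb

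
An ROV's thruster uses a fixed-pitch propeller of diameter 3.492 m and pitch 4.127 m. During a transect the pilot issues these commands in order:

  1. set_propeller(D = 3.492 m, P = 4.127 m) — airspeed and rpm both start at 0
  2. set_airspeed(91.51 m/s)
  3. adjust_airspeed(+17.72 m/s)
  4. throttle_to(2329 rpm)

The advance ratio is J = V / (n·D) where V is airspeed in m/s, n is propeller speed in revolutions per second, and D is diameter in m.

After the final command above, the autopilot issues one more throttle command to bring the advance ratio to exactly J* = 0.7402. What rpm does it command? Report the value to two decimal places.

rpm = 2535.54

set_propeller: D = 3.492 m, P = 4.127 m (p = P/D = 1.181844); state ← (V=0, rpm=0)
set_airspeed(91.51): V ← 91.51 m/s
adjust_airspeed(+17.72): V ← 91.51 +17.72 = 109.23 m/s
throttle_to(2329): rpm ← 2329
final state: V = 109.23 m/s, rpm = 2329 → n = rpm/60 = 38.816667 rev/s
target J* = 0.7402; solve J* = V/(n·D) for n: n = V/(J*·D) = 109.23/(0.7402 × 3.492) = 42.258942 rev/s
rpm = 60·n = 2535.536509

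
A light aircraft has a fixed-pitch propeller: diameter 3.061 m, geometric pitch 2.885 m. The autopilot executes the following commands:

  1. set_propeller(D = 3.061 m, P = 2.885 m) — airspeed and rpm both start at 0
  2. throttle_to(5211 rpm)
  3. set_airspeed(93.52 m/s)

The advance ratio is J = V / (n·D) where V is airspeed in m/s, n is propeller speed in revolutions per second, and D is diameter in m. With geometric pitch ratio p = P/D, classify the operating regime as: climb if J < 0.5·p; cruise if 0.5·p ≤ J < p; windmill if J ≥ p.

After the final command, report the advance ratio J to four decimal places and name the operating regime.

J = 0.3518, regime = climb

set_propeller: D = 3.061 m, P = 2.885 m (p = P/D = 0.942502); state ← (V=0, rpm=0)
throttle_to(5211): rpm ← 5211
set_airspeed(93.52): V ← 93.52 m/s
final state: V = 93.52 m/s, rpm = 5211 → n = rpm/60 = 86.850000 rev/s
J = V / (n·D) = 93.52 / (86.850000 × 3.061) = 0.351780
regime bands: climb J<0.4713 | cruise [0.4713, 0.9425) | windmill J≥0.9425
J = 0.3518 → climb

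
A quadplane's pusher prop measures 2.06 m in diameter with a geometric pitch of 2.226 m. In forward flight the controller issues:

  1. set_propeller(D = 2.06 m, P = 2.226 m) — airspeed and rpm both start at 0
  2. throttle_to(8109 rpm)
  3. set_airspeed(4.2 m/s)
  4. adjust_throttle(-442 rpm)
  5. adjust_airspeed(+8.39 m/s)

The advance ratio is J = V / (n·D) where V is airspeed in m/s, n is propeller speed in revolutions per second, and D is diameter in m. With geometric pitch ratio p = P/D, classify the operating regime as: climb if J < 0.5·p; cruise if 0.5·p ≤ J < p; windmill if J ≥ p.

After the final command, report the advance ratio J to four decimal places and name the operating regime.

J = 0.0478, regime = climb

set_propeller: D = 2.06 m, P = 2.226 m (p = P/D = 1.080583); state ← (V=0, rpm=0)
throttle_to(8109): rpm ← 8109
set_airspeed(4.2): V ← 4.2 m/s
adjust_throttle(-442): rpm ← 8109 -442 = 7667
adjust_airspeed(+8.39): V ← 4.2 +8.39 = 12.59 m/s
final state: V = 12.59 m/s, rpm = 7667 → n = rpm/60 = 127.783333 rev/s
J = V / (n·D) = 12.59 / (127.783333 × 2.06) = 0.047828
regime bands: climb J<0.5403 | cruise [0.5403, 1.0806) | windmill J≥1.0806
J = 0.0478 → climb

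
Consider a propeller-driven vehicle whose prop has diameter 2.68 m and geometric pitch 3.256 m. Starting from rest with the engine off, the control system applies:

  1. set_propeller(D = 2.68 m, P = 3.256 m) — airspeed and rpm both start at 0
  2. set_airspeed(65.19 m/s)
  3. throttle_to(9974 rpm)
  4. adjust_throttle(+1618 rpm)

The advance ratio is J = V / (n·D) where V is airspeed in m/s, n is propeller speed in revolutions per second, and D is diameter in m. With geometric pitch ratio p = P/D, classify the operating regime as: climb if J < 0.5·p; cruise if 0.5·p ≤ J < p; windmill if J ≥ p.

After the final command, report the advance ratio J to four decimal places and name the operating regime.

set_propeller: D = 2.68 m, P = 3.256 m (p = P/D = 1.214925); state ← (V=0, rpm=0)
set_airspeed(65.19): V ← 65.19 m/s
throttle_to(9974): rpm ← 9974
adjust_throttle(+1618): rpm ← 9974 +1618 = 11592
final state: V = 65.19 m/s, rpm = 11592 → n = rpm/60 = 193.200000 rev/s
J = V / (n·D) = 65.19 / (193.200000 × 2.68) = 0.125904
regime bands: climb J<0.6075 | cruise [0.6075, 1.2149) | windmill J≥1.2149
J = 0.1259 → climb

J = 0.1259, regime = climb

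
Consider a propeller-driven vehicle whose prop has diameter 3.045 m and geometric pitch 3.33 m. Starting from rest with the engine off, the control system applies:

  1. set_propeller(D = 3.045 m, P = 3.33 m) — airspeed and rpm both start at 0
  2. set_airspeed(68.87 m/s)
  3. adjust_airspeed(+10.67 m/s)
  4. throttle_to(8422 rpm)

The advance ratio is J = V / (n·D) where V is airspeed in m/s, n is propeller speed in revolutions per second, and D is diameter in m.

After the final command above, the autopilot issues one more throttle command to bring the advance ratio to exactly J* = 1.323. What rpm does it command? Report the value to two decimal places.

rpm = 1184.65

set_propeller: D = 3.045 m, P = 3.33 m (p = P/D = 1.093596); state ← (V=0, rpm=0)
set_airspeed(68.87): V ← 68.87 m/s
adjust_airspeed(+10.67): V ← 68.87 +10.67 = 79.54 m/s
throttle_to(8422): rpm ← 8422
final state: V = 79.54 m/s, rpm = 8422 → n = rpm/60 = 140.366667 rev/s
target J* = 1.323; solve J* = V/(n·D) for n: n = V/(J*·D) = 79.54/(1.323 × 3.045) = 19.744150 rev/s
rpm = 60·n = 1184.649010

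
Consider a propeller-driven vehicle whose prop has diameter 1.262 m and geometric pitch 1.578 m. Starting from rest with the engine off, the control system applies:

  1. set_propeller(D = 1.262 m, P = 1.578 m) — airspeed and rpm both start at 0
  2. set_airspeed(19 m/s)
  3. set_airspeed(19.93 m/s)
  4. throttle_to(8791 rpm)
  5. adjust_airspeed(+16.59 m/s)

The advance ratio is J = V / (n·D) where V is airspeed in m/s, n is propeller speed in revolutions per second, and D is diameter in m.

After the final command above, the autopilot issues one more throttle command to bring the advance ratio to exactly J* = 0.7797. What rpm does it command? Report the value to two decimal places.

set_propeller: D = 1.262 m, P = 1.578 m (p = P/D = 1.250396); state ← (V=0, rpm=0)
set_airspeed(19): V ← 19 m/s
set_airspeed(19.93): V ← 19.93 m/s
throttle_to(8791): rpm ← 8791
adjust_airspeed(+16.59): V ← 19.93 +16.59 = 36.52 m/s
final state: V = 36.52 m/s, rpm = 8791 → n = rpm/60 = 146.516667 rev/s
target J* = 0.7797; solve J* = V/(n·D) for n: n = V/(J*·D) = 36.52/(0.7797 × 1.262) = 37.114523 rev/s
rpm = 60·n = 2226.871362

rpm = 2226.87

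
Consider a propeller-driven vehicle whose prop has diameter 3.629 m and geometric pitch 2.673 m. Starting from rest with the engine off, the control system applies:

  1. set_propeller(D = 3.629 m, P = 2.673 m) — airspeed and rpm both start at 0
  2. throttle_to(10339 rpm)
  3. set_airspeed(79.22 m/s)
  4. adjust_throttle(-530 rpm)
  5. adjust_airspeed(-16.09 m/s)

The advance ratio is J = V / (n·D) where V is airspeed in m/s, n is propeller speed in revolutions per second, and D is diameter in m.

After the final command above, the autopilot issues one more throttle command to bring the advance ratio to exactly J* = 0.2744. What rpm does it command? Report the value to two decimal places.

set_propeller: D = 3.629 m, P = 2.673 m (p = P/D = 0.736567); state ← (V=0, rpm=0)
throttle_to(10339): rpm ← 10339
set_airspeed(79.22): V ← 79.22 m/s
adjust_throttle(-530): rpm ← 10339 -530 = 9809
adjust_airspeed(-16.09): V ← 79.22 -16.09 = 63.13 m/s
final state: V = 63.13 m/s, rpm = 9809 → n = rpm/60 = 163.483333 rev/s
target J* = 0.2744; solve J* = V/(n·D) for n: n = V/(J*·D) = 63.13/(0.2744 × 3.629) = 63.396417 rev/s
rpm = 60·n = 3803.785026

rpm = 3803.79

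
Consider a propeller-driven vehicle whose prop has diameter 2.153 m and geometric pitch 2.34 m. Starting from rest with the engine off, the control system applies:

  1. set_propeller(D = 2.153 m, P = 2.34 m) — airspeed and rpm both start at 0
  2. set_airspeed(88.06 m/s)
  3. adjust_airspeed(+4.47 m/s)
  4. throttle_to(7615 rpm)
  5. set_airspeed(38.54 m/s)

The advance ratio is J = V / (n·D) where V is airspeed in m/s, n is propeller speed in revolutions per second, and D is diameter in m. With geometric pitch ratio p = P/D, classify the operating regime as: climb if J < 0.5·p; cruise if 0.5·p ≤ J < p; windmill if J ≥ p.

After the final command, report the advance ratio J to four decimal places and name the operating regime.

set_propeller: D = 2.153 m, P = 2.34 m (p = P/D = 1.086856); state ← (V=0, rpm=0)
set_airspeed(88.06): V ← 88.06 m/s
adjust_airspeed(+4.47): V ← 88.06 +4.47 = 92.53 m/s
throttle_to(7615): rpm ← 7615
set_airspeed(38.54): V ← 38.54 m/s
final state: V = 38.54 m/s, rpm = 7615 → n = rpm/60 = 126.916667 rev/s
J = V / (n·D) = 38.54 / (126.916667 × 2.153) = 0.141042
regime bands: climb J<0.5434 | cruise [0.5434, 1.0869) | windmill J≥1.0869
J = 0.1410 → climb

J = 0.1410, regime = climb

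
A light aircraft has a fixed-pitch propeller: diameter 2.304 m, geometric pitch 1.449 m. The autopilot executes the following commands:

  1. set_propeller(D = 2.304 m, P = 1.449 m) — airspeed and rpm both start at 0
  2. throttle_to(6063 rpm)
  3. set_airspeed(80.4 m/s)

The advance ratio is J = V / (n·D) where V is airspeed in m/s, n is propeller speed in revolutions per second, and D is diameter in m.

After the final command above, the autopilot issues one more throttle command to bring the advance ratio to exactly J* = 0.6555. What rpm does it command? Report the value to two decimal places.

rpm = 3194.13

set_propeller: D = 2.304 m, P = 1.449 m (p = P/D = 0.628906); state ← (V=0, rpm=0)
throttle_to(6063): rpm ← 6063
set_airspeed(80.4): V ← 80.4 m/s
final state: V = 80.4 m/s, rpm = 6063 → n = rpm/60 = 101.050000 rev/s
target J* = 0.6555; solve J* = V/(n·D) for n: n = V/(J*·D) = 80.4/(0.6555 × 2.304) = 53.235444 rev/s
rpm = 60·n = 3194.126621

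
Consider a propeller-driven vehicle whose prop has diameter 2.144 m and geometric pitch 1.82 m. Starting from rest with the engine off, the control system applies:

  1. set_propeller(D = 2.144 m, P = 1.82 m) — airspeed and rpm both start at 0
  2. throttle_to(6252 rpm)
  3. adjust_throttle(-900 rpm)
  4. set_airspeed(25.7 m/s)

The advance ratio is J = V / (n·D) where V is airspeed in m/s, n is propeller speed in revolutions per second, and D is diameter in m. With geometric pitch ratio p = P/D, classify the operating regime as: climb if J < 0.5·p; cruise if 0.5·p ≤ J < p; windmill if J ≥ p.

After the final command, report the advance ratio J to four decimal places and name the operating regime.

set_propeller: D = 2.144 m, P = 1.82 m (p = P/D = 0.848881); state ← (V=0, rpm=0)
throttle_to(6252): rpm ← 6252
adjust_throttle(-900): rpm ← 6252 -900 = 5352
set_airspeed(25.7): V ← 25.7 m/s
final state: V = 25.7 m/s, rpm = 5352 → n = rpm/60 = 89.200000 rev/s
J = V / (n·D) = 25.7 / (89.200000 × 2.144) = 0.134383
regime bands: climb J<0.4244 | cruise [0.4244, 0.8489) | windmill J≥0.8489
J = 0.1344 → climb

J = 0.1344, regime = climb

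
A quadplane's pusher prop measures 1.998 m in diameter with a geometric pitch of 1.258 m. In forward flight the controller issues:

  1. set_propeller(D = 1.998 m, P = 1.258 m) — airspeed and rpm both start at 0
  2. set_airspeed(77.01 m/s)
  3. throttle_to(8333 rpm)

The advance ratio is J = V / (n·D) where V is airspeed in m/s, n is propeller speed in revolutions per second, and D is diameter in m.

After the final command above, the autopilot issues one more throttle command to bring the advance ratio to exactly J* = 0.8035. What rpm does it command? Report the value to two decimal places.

set_propeller: D = 1.998 m, P = 1.258 m (p = P/D = 0.629630); state ← (V=0, rpm=0)
set_airspeed(77.01): V ← 77.01 m/s
throttle_to(8333): rpm ← 8333
final state: V = 77.01 m/s, rpm = 8333 → n = rpm/60 = 138.883333 rev/s
target J* = 0.8035; solve J* = V/(n·D) for n: n = V/(J*·D) = 77.01/(0.8035 × 1.998) = 47.969563 rev/s
rpm = 60·n = 2878.173756

rpm = 2878.17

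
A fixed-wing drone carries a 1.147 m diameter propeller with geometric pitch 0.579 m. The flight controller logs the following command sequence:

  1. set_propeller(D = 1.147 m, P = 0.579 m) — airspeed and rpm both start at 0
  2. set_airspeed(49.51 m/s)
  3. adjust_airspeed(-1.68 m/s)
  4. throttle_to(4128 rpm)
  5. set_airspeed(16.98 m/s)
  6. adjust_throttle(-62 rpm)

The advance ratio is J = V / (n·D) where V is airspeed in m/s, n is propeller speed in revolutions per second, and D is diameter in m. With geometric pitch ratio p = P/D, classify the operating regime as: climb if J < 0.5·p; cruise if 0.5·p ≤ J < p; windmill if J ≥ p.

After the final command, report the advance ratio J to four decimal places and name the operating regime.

set_propeller: D = 1.147 m, P = 0.579 m (p = P/D = 0.504795); state ← (V=0, rpm=0)
set_airspeed(49.51): V ← 49.51 m/s
adjust_airspeed(-1.68): V ← 49.51 -1.68 = 47.83 m/s
throttle_to(4128): rpm ← 4128
set_airspeed(16.98): V ← 16.98 m/s
adjust_throttle(-62): rpm ← 4128 -62 = 4066
final state: V = 16.98 m/s, rpm = 4066 → n = rpm/60 = 67.766667 rev/s
J = V / (n·D) = 16.98 / (67.766667 × 1.147) = 0.218453
regime bands: climb J<0.2524 | cruise [0.2524, 0.5048) | windmill J≥0.5048
J = 0.2185 → climb

J = 0.2185, regime = climb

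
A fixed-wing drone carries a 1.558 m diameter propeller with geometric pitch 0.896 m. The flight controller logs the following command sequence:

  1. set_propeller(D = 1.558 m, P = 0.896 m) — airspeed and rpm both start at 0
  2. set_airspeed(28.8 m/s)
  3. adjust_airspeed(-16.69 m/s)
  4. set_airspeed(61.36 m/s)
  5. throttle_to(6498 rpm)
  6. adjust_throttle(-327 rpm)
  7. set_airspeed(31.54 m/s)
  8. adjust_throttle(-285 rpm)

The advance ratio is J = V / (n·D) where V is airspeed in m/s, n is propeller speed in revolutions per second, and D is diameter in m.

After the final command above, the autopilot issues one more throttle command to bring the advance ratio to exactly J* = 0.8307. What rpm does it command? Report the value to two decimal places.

rpm = 1462.18

set_propeller: D = 1.558 m, P = 0.896 m (p = P/D = 0.575096); state ← (V=0, rpm=0)
set_airspeed(28.8): V ← 28.8 m/s
adjust_airspeed(-16.69): V ← 28.8 -16.69 = 12.11 m/s
set_airspeed(61.36): V ← 61.36 m/s
throttle_to(6498): rpm ← 6498
adjust_throttle(-327): rpm ← 6498 -327 = 6171
set_airspeed(31.54): V ← 31.54 m/s
adjust_throttle(-285): rpm ← 6171 -285 = 5886
final state: V = 31.54 m/s, rpm = 5886 → n = rpm/60 = 98.100000 rev/s
target J* = 0.8307; solve J* = V/(n·D) for n: n = V/(J*·D) = 31.54/(0.8307 × 1.558) = 24.369691 rev/s
rpm = 60·n = 1462.181469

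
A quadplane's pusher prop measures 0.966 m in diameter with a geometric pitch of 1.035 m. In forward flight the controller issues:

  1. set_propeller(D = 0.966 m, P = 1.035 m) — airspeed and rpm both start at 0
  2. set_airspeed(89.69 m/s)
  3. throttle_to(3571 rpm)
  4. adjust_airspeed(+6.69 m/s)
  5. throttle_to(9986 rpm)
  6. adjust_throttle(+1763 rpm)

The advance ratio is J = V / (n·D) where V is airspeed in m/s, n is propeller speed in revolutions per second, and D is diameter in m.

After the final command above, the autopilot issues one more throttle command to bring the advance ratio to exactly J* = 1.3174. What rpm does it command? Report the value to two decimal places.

set_propeller: D = 0.966 m, P = 1.035 m (p = P/D = 1.071429); state ← (V=0, rpm=0)
set_airspeed(89.69): V ← 89.69 m/s
throttle_to(3571): rpm ← 3571
adjust_airspeed(+6.69): V ← 89.69 +6.69 = 96.38 m/s
throttle_to(9986): rpm ← 9986
adjust_throttle(+1763): rpm ← 9986 +1763 = 11749
final state: V = 96.38 m/s, rpm = 11749 → n = rpm/60 = 195.816667 rev/s
target J* = 1.3174; solve J* = V/(n·D) for n: n = V/(J*·D) = 96.38/(1.3174 × 0.966) = 75.734216 rev/s
rpm = 60·n = 4544.052986

rpm = 4544.05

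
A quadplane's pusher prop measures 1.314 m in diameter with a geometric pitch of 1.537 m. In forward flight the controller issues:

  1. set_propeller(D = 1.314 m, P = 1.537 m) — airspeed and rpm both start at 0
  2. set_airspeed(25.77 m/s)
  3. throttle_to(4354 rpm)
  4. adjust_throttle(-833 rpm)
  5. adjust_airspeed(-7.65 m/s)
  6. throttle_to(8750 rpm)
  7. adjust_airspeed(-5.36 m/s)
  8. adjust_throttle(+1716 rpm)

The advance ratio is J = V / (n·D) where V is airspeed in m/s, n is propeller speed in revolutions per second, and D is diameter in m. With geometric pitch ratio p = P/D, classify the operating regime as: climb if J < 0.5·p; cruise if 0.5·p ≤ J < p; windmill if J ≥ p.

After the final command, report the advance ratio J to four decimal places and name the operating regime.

set_propeller: D = 1.314 m, P = 1.537 m (p = P/D = 1.169711); state ← (V=0, rpm=0)
set_airspeed(25.77): V ← 25.77 m/s
throttle_to(4354): rpm ← 4354
adjust_throttle(-833): rpm ← 4354 -833 = 3521
adjust_airspeed(-7.65): V ← 25.77 -7.65 = 18.12 m/s
throttle_to(8750): rpm ← 8750
adjust_airspeed(-5.36): V ← 18.12 -5.36 = 12.76 m/s
adjust_throttle(+1716): rpm ← 8750 +1716 = 10466
final state: V = 12.76 m/s, rpm = 10466 → n = rpm/60 = 174.433333 rev/s
J = V / (n·D) = 12.76 / (174.433333 × 1.314) = 0.055671
regime bands: climb J<0.5849 | cruise [0.5849, 1.1697) | windmill J≥1.1697
J = 0.0557 → climb

J = 0.0557, regime = climb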